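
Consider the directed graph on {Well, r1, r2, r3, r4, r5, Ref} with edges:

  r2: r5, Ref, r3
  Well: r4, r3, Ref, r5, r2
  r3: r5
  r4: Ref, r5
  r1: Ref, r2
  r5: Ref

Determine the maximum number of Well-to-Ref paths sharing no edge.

Assign every edge capacity 1; by Menger, the answer equals the max flow.
Path Well→Ref (+1); total 1.
Path Well→r2→Ref (+1); total 2.
Path Well→r4→Ref (+1); total 3.
Path Well→r5→Ref (+1); total 4.
No residual Well→Ref path; max flow = 4.
Certifying cut of size 4: {Well→Ref, Well→r2, Well→r4, r5→Ref}.

4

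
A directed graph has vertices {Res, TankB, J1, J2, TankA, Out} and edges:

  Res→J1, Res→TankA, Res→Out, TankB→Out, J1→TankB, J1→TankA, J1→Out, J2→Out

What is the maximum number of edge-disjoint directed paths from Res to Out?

2

Assign every edge capacity 1; by Menger, the answer equals the max flow.
Path Res→Out (+1); total 1.
Path Res→J1→Out (+1); total 2.
No residual Res→Out path; max flow = 2.
Certifying cut of size 2: {Res→J1, Res→Out}.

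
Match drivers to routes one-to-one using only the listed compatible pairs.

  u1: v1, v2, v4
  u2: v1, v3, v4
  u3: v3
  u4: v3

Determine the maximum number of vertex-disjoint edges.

3

Unit-capacity flow: source→left, listed edges, right→sink; max matching = max flow.
Augmenting path u1→v1 (+1); matched 1.
Augmenting path u2→v3 (+1); matched 2.
Augmenting path u3→v3→u2→v4 (+1); matched 3.
No augmenting path remains; maximum matching = 3.
König certificate: {u1, u2, v3} is a vertex cover of size 3 (every listed pair touches it), so no matching can be larger.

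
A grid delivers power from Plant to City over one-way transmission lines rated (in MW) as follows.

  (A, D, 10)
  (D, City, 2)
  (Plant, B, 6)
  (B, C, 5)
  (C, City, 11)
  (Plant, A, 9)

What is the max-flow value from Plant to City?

7

Augment Plant→A→D→City: bottleneck 2, flow now 2.
Augment Plant→B→C→City: bottleneck 5, flow now 7.
No augmenting path remains; maximum flow = 7.
In the residual graph, reachable from Plant: {Plant, A, B, D}.
Min-cut edges: B→C (5), D→City (2); capacity 5 + 2 = 7.
This cut is saturated, so no flow can exceed 7.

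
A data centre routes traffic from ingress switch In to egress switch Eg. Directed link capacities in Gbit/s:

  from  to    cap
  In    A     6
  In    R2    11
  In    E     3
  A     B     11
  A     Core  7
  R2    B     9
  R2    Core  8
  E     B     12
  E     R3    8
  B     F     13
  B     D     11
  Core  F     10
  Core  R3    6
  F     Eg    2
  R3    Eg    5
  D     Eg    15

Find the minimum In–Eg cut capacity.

Augment In→E→R3→Eg: bottleneck 3, flow now 3.
Augment In→A→B→F→Eg: bottleneck 2, flow now 5.
Augment In→A→B→D→Eg: bottleneck 4, flow now 9.
Augment In→R2→B→D→Eg: bottleneck 7, flow now 16.
Augment In→R2→Core→R3→Eg: bottleneck 2, flow now 18.
No augmenting path remains; maximum flow = 18.
By max-flow min-cut, the minimum cut capacity equals the max flow.
In the residual graph, reachable from In: {In, A, R2, E, B, Core, F, R3}.
Min-cut edges: B→D (11), F→Eg (2), R3→Eg (5); capacity 11 + 2 + 5 = 18.

18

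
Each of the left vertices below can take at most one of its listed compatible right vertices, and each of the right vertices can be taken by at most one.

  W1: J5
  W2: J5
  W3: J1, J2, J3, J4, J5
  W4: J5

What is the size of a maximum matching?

2

Unit-capacity flow: source→left, listed edges, right→sink; max matching = max flow.
Augmenting path W1→J5 (+1); matched 1.
Augmenting path W3→J1 (+1); matched 2.
No augmenting path remains; maximum matching = 2.
König certificate: {W3, J5} is a vertex cover of size 2 (every listed pair touches it), so no matching can be larger.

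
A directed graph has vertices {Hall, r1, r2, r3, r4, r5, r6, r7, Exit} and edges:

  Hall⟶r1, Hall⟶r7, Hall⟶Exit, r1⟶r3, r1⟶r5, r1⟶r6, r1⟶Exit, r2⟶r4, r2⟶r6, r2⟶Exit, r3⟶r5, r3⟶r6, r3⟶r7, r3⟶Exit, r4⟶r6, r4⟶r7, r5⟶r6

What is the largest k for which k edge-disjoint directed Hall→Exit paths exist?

2

Assign every edge capacity 1; by Menger, the answer equals the max flow.
Path Hall→Exit (+1); total 1.
Path Hall→r1→Exit (+1); total 2.
No residual Hall→Exit path; max flow = 2.
Certifying cut of size 2: {Hall→Exit, Hall→r1}.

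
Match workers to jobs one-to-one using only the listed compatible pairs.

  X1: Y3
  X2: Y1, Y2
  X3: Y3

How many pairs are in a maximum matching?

2

Unit-capacity flow: source→left, listed edges, right→sink; max matching = max flow.
Augmenting path X1→Y3 (+1); matched 1.
Augmenting path X2→Y1 (+1); matched 2.
No augmenting path remains; maximum matching = 2.
König certificate: {X2, Y3} is a vertex cover of size 2 (every listed pair touches it), so no matching can be larger.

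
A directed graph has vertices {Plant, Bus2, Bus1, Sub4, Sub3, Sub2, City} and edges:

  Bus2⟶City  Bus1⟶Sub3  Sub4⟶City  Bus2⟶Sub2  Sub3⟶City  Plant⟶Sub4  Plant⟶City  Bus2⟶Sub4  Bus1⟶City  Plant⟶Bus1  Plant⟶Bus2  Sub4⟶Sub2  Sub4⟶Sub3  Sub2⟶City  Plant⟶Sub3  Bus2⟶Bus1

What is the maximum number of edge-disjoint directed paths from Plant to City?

5

Assign every edge capacity 1; by Menger, the answer equals the max flow.
Path Plant→City (+1); total 1.
Path Plant→Bus2→City (+1); total 2.
Path Plant→Bus1→City (+1); total 3.
Path Plant→Sub4→City (+1); total 4.
Path Plant→Sub3→City (+1); total 5.
No residual Plant→City path; max flow = 5.
Certifying cut of size 5: {Plant→Bus1, Plant→Bus2, Plant→City, Plant→Sub3, Plant→Sub4}.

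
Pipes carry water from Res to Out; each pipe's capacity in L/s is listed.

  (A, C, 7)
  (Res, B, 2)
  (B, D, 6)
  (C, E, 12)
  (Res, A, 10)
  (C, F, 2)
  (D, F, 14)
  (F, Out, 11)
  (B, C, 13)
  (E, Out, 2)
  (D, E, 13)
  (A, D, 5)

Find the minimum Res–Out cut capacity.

11

Augment Res→A→C→E→Out: bottleneck 2, flow now 2.
Augment Res→A→C→F→Out: bottleneck 2, flow now 4.
Augment Res→A→D→F→Out: bottleneck 5, flow now 9.
Augment Res→B→D→F→Out: bottleneck 2, flow now 11.
No augmenting path remains; maximum flow = 11.
By max-flow min-cut, the minimum cut capacity equals the max flow.
In the residual graph, reachable from Res: {Res, A, C, E}.
Min-cut edges: Res→B (2), A→D (5), C→F (2), E→Out (2); capacity 2 + 5 + 2 + 2 = 11.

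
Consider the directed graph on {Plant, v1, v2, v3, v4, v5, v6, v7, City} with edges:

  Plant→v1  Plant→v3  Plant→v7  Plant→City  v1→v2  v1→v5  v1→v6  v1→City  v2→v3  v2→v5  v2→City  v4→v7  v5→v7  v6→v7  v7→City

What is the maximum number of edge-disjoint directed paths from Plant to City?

3

Assign every edge capacity 1; by Menger, the answer equals the max flow.
Path Plant→City (+1); total 1.
Path Plant→v1→City (+1); total 2.
Path Plant→v7→City (+1); total 3.
No residual Plant→City path; max flow = 3.
Certifying cut of size 3: {Plant→City, Plant→v1, Plant→v7}.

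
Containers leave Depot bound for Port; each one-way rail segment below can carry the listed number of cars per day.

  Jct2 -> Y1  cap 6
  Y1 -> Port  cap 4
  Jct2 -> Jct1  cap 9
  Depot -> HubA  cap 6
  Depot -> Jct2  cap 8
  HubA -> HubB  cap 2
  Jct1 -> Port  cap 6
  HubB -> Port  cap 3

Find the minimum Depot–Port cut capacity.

Augment Depot→HubA→HubB→Port: bottleneck 2, flow now 2.
Augment Depot→Jct2→Y1→Port: bottleneck 4, flow now 6.
Augment Depot→Jct2→Jct1→Port: bottleneck 4, flow now 10.
No augmenting path remains; maximum flow = 10.
By max-flow min-cut, the minimum cut capacity equals the max flow.
In the residual graph, reachable from Depot: {Depot, HubA}.
Min-cut edges: Depot→Jct2 (8), HubA→HubB (2); capacity 8 + 2 = 10.

10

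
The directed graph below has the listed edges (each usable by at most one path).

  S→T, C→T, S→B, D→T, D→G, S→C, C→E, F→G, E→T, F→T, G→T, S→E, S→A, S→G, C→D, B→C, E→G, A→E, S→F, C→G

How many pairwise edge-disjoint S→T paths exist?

Assign every edge capacity 1; by Menger, the answer equals the max flow.
Path S→T (+1); total 1.
Path S→C→T (+1); total 2.
Path S→E→T (+1); total 3.
Path S→F→T (+1); total 4.
Path S→G→T (+1); total 5.
Path S→B→C→D→T (+1); total 6.
No residual S→T path; max flow = 6.
Certifying cut of size 6: {E→T, G→T, S→B, S→C, S→F, S→T}.

6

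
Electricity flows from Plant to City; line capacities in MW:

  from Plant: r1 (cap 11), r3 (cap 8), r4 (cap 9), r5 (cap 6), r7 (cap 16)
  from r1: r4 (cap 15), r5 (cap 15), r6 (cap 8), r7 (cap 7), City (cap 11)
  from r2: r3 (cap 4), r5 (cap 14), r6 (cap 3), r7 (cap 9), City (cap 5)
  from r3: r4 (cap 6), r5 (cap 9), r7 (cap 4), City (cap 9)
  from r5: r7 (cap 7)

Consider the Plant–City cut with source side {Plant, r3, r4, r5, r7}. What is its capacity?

Edges leaving {Plant, r3, r4, r5, r7}: Plant→r1 (11), r3→City (9).
Cut capacity = 11 + 9 = 20.

20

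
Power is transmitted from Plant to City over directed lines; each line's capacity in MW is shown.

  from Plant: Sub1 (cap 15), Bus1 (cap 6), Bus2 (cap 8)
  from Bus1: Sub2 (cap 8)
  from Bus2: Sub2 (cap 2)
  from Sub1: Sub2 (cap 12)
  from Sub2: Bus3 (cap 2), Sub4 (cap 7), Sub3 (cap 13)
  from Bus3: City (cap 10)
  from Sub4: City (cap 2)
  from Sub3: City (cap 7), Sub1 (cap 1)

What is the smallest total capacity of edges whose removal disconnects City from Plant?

11

Augment Plant→Bus1→Sub2→Bus3→City: bottleneck 2, flow now 2.
Augment Plant→Bus1→Sub2→Sub4→City: bottleneck 2, flow now 4.
Augment Plant→Bus1→Sub2→Sub3→City: bottleneck 2, flow now 6.
Augment Plant→Bus2→Sub2→Sub3→City: bottleneck 2, flow now 8.
Augment Plant→Sub1→Sub2→Sub3→City: bottleneck 3, flow now 11.
No augmenting path remains; maximum flow = 11.
By max-flow min-cut, the minimum cut capacity equals the max flow.
In the residual graph, reachable from Plant: {Plant, Bus1, Bus2, Sub1, Sub2, Sub4, Sub3}.
Min-cut edges: Sub2→Bus3 (2), Sub4→City (2), Sub3→City (7); capacity 2 + 2 + 7 = 11.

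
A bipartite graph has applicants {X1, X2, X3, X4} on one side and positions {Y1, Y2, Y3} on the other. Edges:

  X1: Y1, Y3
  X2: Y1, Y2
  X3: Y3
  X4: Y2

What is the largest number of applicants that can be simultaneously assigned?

Unit-capacity flow: source→left, listed edges, right→sink; max matching = max flow.
Augmenting path X1→Y1 (+1); matched 1.
Augmenting path X2→Y2 (+1); matched 2.
Augmenting path X3→Y3 (+1); matched 3.
No augmenting path remains; maximum matching = 3.
König certificate: {Y1, Y2, Y3} is a vertex cover of size 3 (every listed pair touches it), so no matching can be larger.

3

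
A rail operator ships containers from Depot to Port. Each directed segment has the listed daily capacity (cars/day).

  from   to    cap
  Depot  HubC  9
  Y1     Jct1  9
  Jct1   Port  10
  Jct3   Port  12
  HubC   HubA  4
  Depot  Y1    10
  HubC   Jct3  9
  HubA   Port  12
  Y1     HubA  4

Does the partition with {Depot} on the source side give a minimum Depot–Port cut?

Yes — it is a minimum cut (capacity 19).

Given cut capacity: 10 + 9 = 19.
Augment Depot→Y1→Jct1→Port: bottleneck 9, flow now 9.
Augment Depot→Y1→HubA→Port: bottleneck 1, flow now 10.
Augment Depot→HubC→Jct3→Port: bottleneck 9, flow now 19.
No augmenting path remains; maximum flow = 19.
Cut capacity 19 equals the max flow, so it is a minimum cut.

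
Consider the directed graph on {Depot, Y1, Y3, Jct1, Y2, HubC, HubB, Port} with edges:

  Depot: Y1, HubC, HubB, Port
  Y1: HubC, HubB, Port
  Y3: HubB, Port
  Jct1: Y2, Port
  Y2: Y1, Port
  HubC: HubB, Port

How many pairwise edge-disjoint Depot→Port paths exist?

Assign every edge capacity 1; by Menger, the answer equals the max flow.
Path Depot→Port (+1); total 1.
Path Depot→Y1→Port (+1); total 2.
Path Depot→HubC→Port (+1); total 3.
No residual Depot→Port path; max flow = 3.
Certifying cut of size 3: {Depot→HubC, Depot→Port, Depot→Y1}.

3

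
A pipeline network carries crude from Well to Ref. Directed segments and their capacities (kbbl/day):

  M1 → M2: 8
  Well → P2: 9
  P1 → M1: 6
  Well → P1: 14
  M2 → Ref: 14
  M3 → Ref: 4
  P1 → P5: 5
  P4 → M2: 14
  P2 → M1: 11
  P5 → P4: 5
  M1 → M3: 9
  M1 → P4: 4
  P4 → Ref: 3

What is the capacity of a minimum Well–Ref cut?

Augment Well→P2→M1→M2→Ref: bottleneck 8, flow now 8.
Augment Well→P2→M1→P4→Ref: bottleneck 1, flow now 9.
Augment Well→P1→M1→P4→Ref: bottleneck 2, flow now 11.
Augment Well→P1→M1→M3→Ref: bottleneck 4, flow now 15.
Augment Well→P1→P5→P4→M2→Ref: bottleneck 5, flow now 20.
No augmenting path remains; maximum flow = 20.
By max-flow min-cut, the minimum cut capacity equals the max flow.
In the residual graph, reachable from Well: {Well, P1}.
Min-cut edges: Well→P2 (9), P1→M1 (6), P1→P5 (5); capacity 9 + 6 + 5 = 20.

20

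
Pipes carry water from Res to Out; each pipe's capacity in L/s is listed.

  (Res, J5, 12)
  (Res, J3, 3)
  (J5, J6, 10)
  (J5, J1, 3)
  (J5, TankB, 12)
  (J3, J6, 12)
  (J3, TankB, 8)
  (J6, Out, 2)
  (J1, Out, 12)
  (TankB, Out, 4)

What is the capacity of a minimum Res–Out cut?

Augment Res→J5→J6→Out: bottleneck 2, flow now 2.
Augment Res→J5→J1→Out: bottleneck 3, flow now 5.
Augment Res→J5→TankB→Out: bottleneck 4, flow now 9.
No augmenting path remains; maximum flow = 9.
By max-flow min-cut, the minimum cut capacity equals the max flow.
In the residual graph, reachable from Res: {Res, J5, J3, J6, TankB}.
Min-cut edges: J5→J1 (3), J6→Out (2), TankB→Out (4); capacity 3 + 2 + 4 = 9.

9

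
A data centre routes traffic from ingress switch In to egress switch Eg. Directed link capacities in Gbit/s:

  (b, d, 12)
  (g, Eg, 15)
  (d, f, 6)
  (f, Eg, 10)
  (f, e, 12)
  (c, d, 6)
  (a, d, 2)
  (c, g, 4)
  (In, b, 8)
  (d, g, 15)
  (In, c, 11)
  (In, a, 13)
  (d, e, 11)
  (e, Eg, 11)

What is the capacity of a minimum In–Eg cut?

Augment In→c→g→Eg: bottleneck 4, flow now 4.
Augment In→a→d→e→Eg: bottleneck 2, flow now 6.
Augment In→b→d→e→Eg: bottleneck 8, flow now 14.
Augment In→c→d→e→Eg: bottleneck 1, flow now 15.
Augment In→c→d→f→Eg: bottleneck 5, flow now 20.
No augmenting path remains; maximum flow = 20.
By max-flow min-cut, the minimum cut capacity equals the max flow.
In the residual graph, reachable from In: {In, a, c}.
Min-cut edges: In→b (8), a→d (2), c→d (6), c→g (4); capacity 8 + 2 + 6 + 4 = 20.

20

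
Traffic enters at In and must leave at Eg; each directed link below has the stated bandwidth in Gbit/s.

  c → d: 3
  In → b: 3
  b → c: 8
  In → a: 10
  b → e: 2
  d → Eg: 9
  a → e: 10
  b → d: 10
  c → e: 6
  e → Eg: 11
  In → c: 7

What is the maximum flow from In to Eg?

Augment In→a→e→Eg: bottleneck 10, flow now 10.
Augment In→b→d→Eg: bottleneck 3, flow now 13.
Augment In→c→d→Eg: bottleneck 3, flow now 16.
Augment In→c→e→Eg: bottleneck 1, flow now 17.
No augmenting path remains; maximum flow = 17.
In the residual graph, reachable from In: {In, a, c, e}.
Min-cut edges: In→b (3), c→d (3), e→Eg (11); capacity 3 + 3 + 11 = 17.
This cut is saturated, so no flow can exceed 17.

17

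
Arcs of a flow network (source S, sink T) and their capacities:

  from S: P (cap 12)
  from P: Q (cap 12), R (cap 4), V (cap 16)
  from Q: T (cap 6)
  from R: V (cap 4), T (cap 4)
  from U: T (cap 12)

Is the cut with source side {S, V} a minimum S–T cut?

Given cut capacity: 12 = 12.
Augment S→P→Q→T: bottleneck 6, flow now 6.
Augment S→P→R→T: bottleneck 4, flow now 10.
No augmenting path remains; maximum flow = 10.
In the residual graph, reachable from S: {S, P, Q, V}.
Min-cut edges: P→R (4), Q→T (6); capacity 4 + 6 = 10.
Cut capacity 12 exceeds the max flow 10, so it is not minimum.

No — its capacity is 12, but the minimum cut has capacity 10.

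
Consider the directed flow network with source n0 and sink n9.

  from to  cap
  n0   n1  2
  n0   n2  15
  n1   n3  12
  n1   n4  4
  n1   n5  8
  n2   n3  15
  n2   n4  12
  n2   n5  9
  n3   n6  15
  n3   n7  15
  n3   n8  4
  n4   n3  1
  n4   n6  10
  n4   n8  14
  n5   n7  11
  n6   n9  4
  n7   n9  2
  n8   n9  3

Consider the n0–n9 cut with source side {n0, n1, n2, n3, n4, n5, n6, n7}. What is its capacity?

Edges leaving {n0, n1, n2, n3, n4, n5, n6, n7}: n3→n8 (4), n4→n8 (14), n6→n9 (4), n7→n9 (2).
Cut capacity = 4 + 14 + 4 + 2 = 24.

24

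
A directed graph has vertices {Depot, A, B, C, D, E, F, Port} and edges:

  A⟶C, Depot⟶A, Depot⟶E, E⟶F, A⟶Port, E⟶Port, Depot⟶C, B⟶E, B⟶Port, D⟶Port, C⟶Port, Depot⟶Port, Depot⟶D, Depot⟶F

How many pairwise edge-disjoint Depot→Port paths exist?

5

Assign every edge capacity 1; by Menger, the answer equals the max flow.
Path Depot→Port (+1); total 1.
Path Depot→A→Port (+1); total 2.
Path Depot→C→Port (+1); total 3.
Path Depot→D→Port (+1); total 4.
Path Depot→E→Port (+1); total 5.
No residual Depot→Port path; max flow = 5.
Certifying cut of size 5: {Depot→A, Depot→C, Depot→D, Depot→E, Depot→Port}.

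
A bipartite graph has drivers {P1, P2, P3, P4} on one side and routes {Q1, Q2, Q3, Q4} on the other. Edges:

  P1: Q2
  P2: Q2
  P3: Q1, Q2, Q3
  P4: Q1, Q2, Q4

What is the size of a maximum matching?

Unit-capacity flow: source→left, listed edges, right→sink; max matching = max flow.
Augmenting path P1→Q2 (+1); matched 1.
Augmenting path P3→Q1 (+1); matched 2.
Augmenting path P4→Q4 (+1); matched 3.
No augmenting path remains; maximum matching = 3.
König certificate: {P3, P4, Q2} is a vertex cover of size 3 (every listed pair touches it), so no matching can be larger.

3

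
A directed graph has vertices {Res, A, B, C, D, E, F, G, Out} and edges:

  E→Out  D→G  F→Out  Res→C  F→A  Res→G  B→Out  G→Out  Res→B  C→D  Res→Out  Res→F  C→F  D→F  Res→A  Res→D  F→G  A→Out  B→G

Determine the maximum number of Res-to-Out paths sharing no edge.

5

Assign every edge capacity 1; by Menger, the answer equals the max flow.
Path Res→Out (+1); total 1.
Path Res→A→Out (+1); total 2.
Path Res→B→Out (+1); total 3.
Path Res→F→Out (+1); total 4.
Path Res→G→Out (+1); total 5.
No residual Res→Out path; max flow = 5.
Certifying cut of size 5: {A→Out, F→Out, G→Out, Res→B, Res→Out}.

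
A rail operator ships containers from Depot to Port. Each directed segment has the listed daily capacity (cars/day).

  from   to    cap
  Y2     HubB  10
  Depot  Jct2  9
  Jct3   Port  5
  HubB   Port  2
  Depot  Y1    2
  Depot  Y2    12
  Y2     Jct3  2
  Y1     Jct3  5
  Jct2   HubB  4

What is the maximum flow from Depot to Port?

Augment Depot→Y1→Jct3→Port: bottleneck 2, flow now 2.
Augment Depot→Jct2→HubB→Port: bottleneck 2, flow now 4.
Augment Depot→Y2→Jct3→Port: bottleneck 2, flow now 6.
No augmenting path remains; maximum flow = 6.
In the residual graph, reachable from Depot: {Depot, Jct2, Y2, HubB}.
Min-cut edges: Depot→Y1 (2), Y2→Jct3 (2), HubB→Port (2); capacity 2 + 2 + 2 = 6.
This cut is saturated, so no flow can exceed 6.

6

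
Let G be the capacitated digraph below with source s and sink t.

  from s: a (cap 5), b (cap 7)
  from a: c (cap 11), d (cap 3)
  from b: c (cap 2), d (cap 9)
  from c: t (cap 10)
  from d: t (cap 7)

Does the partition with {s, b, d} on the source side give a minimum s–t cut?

Given cut capacity: 5 + 2 + 7 = 14.
Augment s→a→c→t: bottleneck 5, flow now 5.
Augment s→b→c→t: bottleneck 2, flow now 7.
Augment s→b→d→t: bottleneck 5, flow now 12.
No augmenting path remains; maximum flow = 12.
In the residual graph, reachable from s: {s}.
Min-cut edges: s→a (5), s→b (7); capacity 5 + 7 = 12.
Cut capacity 14 exceeds the max flow 12, so it is not minimum.

No — its capacity is 14, but the minimum cut has capacity 12.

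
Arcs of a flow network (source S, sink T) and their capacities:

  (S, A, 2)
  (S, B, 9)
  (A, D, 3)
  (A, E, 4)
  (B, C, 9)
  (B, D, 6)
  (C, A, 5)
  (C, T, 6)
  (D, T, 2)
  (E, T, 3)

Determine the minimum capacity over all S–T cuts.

11

Augment S→A→D→T: bottleneck 2, flow now 2.
Augment S→B→C→T: bottleneck 6, flow now 8.
Augment S→B→C→A→E→T: bottleneck 3, flow now 11.
No augmenting path remains; maximum flow = 11.
By max-flow min-cut, the minimum cut capacity equals the max flow.
In the residual graph, reachable from S: {S}.
Min-cut edges: S→A (2), S→B (9); capacity 2 + 9 = 11.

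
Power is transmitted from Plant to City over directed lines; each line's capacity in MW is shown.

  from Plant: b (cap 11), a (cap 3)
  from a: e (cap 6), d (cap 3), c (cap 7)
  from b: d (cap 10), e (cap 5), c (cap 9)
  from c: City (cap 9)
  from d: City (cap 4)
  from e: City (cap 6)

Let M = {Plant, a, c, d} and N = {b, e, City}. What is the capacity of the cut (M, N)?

30

Edges leaving {Plant, a, c, d}: Plant→b (11), a→e (6), c→City (9), d→City (4).
Cut capacity = 11 + 6 + 9 + 4 = 30.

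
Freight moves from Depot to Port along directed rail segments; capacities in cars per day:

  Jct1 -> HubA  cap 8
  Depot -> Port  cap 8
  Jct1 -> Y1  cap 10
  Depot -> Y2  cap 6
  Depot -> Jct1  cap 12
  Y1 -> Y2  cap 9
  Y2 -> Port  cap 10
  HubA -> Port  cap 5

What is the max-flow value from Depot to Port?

23

Augment Depot→Port: bottleneck 8, flow now 8.
Augment Depot→Y2→Port: bottleneck 6, flow now 14.
Augment Depot→Jct1→HubA→Port: bottleneck 5, flow now 19.
Augment Depot→Jct1→Y1→Y2→Port: bottleneck 4, flow now 23.
No augmenting path remains; maximum flow = 23.
In the residual graph, reachable from Depot: {Depot, Jct1, HubA, Y1, Y2}.
Min-cut edges: Depot→Port (8), HubA→Port (5), Y2→Port (10); capacity 8 + 5 + 10 = 23.
This cut is saturated, so no flow can exceed 23.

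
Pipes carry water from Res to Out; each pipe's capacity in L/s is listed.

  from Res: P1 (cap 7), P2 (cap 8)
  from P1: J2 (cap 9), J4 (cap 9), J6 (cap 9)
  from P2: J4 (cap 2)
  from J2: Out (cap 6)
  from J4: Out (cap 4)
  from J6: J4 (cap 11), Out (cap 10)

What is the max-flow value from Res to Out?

Augment Res→P1→J2→Out: bottleneck 6, flow now 6.
Augment Res→P1→J4→Out: bottleneck 1, flow now 7.
Augment Res→P2→J4→Out: bottleneck 2, flow now 9.
No augmenting path remains; maximum flow = 9.
In the residual graph, reachable from Res: {Res, P2}.
Min-cut edges: Res→P1 (7), P2→J4 (2); capacity 7 + 2 = 9.
This cut is saturated, so no flow can exceed 9.

9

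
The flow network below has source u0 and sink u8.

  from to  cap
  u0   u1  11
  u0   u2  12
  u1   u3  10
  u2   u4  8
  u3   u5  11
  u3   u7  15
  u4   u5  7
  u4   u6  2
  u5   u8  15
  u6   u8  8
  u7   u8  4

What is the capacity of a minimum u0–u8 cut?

Augment u0→u1→u3→u5→u8: bottleneck 10, flow now 10.
Augment u0→u2→u4→u5→u8: bottleneck 5, flow now 15.
Augment u0→u2→u4→u6→u8: bottleneck 2, flow now 17.
Augment u0→u2→u4→u5→u3→u7→u8: bottleneck 1, flow now 18. (uses reverse residual edge)
No augmenting path remains; maximum flow = 18.
By max-flow min-cut, the minimum cut capacity equals the max flow.
In the residual graph, reachable from u0: {u0, u1, u2}.
Min-cut edges: u1→u3 (10), u2→u4 (8); capacity 10 + 8 = 18.

18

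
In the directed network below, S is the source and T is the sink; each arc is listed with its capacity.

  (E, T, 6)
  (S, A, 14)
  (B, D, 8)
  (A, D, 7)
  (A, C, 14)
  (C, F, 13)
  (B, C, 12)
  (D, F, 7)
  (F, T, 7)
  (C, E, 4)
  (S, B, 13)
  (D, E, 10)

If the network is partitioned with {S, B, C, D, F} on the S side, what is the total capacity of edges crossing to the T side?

Edges leaving {S, B, C, D, F}: S→A (14), C→E (4), D→E (10), F→T (7).
Cut capacity = 14 + 4 + 10 + 7 = 35.

35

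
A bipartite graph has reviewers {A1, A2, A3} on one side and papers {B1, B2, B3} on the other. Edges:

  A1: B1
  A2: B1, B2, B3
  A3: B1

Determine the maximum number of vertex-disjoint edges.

Unit-capacity flow: source→left, listed edges, right→sink; max matching = max flow.
Augmenting path A1→B1 (+1); matched 1.
Augmenting path A2→B2 (+1); matched 2.
No augmenting path remains; maximum matching = 2.
König certificate: {A2, B1} is a vertex cover of size 2 (every listed pair touches it), so no matching can be larger.

2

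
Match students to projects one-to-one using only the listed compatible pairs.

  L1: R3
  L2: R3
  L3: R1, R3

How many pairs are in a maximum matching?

Unit-capacity flow: source→left, listed edges, right→sink; max matching = max flow.
Augmenting path L1→R3 (+1); matched 1.
Augmenting path L3→R1 (+1); matched 2.
No augmenting path remains; maximum matching = 2.
König certificate: {L3, R3} is a vertex cover of size 2 (every listed pair touches it), so no matching can be larger.

2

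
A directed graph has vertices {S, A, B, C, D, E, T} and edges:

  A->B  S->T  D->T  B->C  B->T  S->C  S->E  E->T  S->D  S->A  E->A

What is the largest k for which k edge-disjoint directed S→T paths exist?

Assign every edge capacity 1; by Menger, the answer equals the max flow.
Path S→T (+1); total 1.
Path S→D→T (+1); total 2.
Path S→E→T (+1); total 3.
Path S→A→B→T (+1); total 4.
No residual S→T path; max flow = 4.
Certifying cut of size 4: {S→A, S→D, S→E, S→T}.

4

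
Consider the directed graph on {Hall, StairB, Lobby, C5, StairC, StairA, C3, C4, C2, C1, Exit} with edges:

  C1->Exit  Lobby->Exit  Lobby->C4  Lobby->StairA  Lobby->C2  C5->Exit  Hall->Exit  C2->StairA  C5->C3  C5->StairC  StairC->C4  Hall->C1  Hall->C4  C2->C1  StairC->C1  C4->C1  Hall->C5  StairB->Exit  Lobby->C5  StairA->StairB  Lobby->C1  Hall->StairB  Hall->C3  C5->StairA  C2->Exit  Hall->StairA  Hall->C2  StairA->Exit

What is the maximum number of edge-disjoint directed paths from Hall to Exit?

6

Assign every edge capacity 1; by Menger, the answer equals the max flow.
Path Hall→Exit (+1); total 1.
Path Hall→StairB→Exit (+1); total 2.
Path Hall→C5→Exit (+1); total 3.
Path Hall→StairA→Exit (+1); total 4.
Path Hall→C2→Exit (+1); total 5.
Path Hall→C1→Exit (+1); total 6.
No residual Hall→Exit path; max flow = 6.
Certifying cut of size 6: {C1→Exit, Hall→C2, Hall→C5, Hall→Exit, Hall→StairA, Hall→StairB}.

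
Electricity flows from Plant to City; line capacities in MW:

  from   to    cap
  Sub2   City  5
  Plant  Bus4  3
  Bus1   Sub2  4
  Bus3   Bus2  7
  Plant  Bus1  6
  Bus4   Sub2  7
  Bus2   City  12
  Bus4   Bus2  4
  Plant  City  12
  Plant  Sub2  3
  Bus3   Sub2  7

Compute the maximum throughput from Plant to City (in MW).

20

Augment Plant→City: bottleneck 12, flow now 12.
Augment Plant→Sub2→City: bottleneck 3, flow now 15.
Augment Plant→Bus1→Sub2→City: bottleneck 2, flow now 17.
Augment Plant→Bus4→Bus2→City: bottleneck 3, flow now 20.
No augmenting path remains; maximum flow = 20.
In the residual graph, reachable from Plant: {Plant, Bus1, Sub2}.
Min-cut edges: Plant→Bus4 (3), Plant→City (12), Sub2→City (5); capacity 3 + 12 + 5 = 20.
This cut is saturated, so no flow can exceed 20.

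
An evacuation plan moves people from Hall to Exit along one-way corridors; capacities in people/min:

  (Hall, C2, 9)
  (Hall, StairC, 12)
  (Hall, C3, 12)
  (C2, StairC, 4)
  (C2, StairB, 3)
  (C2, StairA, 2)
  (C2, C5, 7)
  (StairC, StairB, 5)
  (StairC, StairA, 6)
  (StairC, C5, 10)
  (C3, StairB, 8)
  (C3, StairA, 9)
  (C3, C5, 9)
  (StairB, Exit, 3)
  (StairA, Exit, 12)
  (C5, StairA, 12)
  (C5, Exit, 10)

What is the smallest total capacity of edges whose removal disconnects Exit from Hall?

25

Augment Hall→C2→StairB→Exit: bottleneck 3, flow now 3.
Augment Hall→C2→StairA→Exit: bottleneck 2, flow now 5.
Augment Hall→C2→C5→Exit: bottleneck 4, flow now 9.
Augment Hall→StairC→StairA→Exit: bottleneck 6, flow now 15.
Augment Hall→StairC→C5→Exit: bottleneck 6, flow now 21.
Augment Hall→C3→StairA→Exit: bottleneck 4, flow now 25.
No augmenting path remains; maximum flow = 25.
By max-flow min-cut, the minimum cut capacity equals the max flow.
In the residual graph, reachable from Hall: {Hall, C2, StairC, C3, StairB, StairA, C5}.
Min-cut edges: StairB→Exit (3), StairA→Exit (12), C5→Exit (10); capacity 3 + 12 + 10 = 25.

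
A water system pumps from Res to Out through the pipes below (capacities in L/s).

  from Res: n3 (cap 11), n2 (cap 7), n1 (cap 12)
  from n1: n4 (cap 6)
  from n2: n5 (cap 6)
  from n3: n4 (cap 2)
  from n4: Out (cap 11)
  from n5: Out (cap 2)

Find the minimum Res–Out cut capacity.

10

Augment Res→n1→n4→Out: bottleneck 6, flow now 6.
Augment Res→n2→n5→Out: bottleneck 2, flow now 8.
Augment Res→n3→n4→Out: bottleneck 2, flow now 10.
No augmenting path remains; maximum flow = 10.
By max-flow min-cut, the minimum cut capacity equals the max flow.
In the residual graph, reachable from Res: {Res, n1, n2, n3, n5}.
Min-cut edges: n1→n4 (6), n3→n4 (2), n5→Out (2); capacity 6 + 2 + 2 = 10.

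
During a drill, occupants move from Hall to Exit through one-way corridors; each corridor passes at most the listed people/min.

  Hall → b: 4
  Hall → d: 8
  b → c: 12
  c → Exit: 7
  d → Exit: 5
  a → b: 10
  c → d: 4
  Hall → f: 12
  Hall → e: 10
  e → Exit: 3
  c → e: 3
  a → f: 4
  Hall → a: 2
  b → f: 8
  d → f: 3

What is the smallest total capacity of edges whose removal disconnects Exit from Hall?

Augment Hall→d→Exit: bottleneck 5, flow now 5.
Augment Hall→e→Exit: bottleneck 3, flow now 8.
Augment Hall→b→c→Exit: bottleneck 4, flow now 12.
Augment Hall→a→b→c→Exit: bottleneck 2, flow now 14.
No augmenting path remains; maximum flow = 14.
By max-flow min-cut, the minimum cut capacity equals the max flow.
In the residual graph, reachable from Hall: {Hall, d, e, f}.
Min-cut edges: Hall→a (2), Hall→b (4), d→Exit (5), e→Exit (3); capacity 2 + 4 + 5 + 3 = 14.

14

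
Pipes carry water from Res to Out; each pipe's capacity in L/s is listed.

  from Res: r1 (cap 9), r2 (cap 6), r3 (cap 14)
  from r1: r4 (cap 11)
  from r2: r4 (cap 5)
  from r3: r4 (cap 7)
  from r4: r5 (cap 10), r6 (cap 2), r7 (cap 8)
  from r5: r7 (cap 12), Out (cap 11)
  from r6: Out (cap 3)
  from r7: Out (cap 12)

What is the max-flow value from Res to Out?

20

Augment Res→r1→r4→r5→Out: bottleneck 9, flow now 9.
Augment Res→r2→r4→r5→Out: bottleneck 1, flow now 10.
Augment Res→r2→r4→r6→Out: bottleneck 2, flow now 12.
Augment Res→r2→r4→r7→Out: bottleneck 2, flow now 14.
Augment Res→r3→r4→r7→Out: bottleneck 6, flow now 20.
No augmenting path remains; maximum flow = 20.
In the residual graph, reachable from Res: {Res, r1, r2, r3, r4}.
Min-cut edges: r4→r5 (10), r4→r6 (2), r4→r7 (8); capacity 10 + 2 + 8 = 20.
This cut is saturated, so no flow can exceed 20.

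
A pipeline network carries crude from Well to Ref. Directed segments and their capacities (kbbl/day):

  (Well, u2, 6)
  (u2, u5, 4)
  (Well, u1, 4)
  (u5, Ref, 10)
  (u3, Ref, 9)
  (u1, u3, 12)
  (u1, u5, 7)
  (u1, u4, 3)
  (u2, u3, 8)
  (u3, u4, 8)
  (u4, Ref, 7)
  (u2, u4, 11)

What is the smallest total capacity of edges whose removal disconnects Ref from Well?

10

Augment Well→u1→u3→Ref: bottleneck 4, flow now 4.
Augment Well→u2→u3→Ref: bottleneck 5, flow now 9.
Augment Well→u2→u4→Ref: bottleneck 1, flow now 10.
No augmenting path remains; maximum flow = 10.
By max-flow min-cut, the minimum cut capacity equals the max flow.
In the residual graph, reachable from Well: {Well}.
Min-cut edges: Well→u1 (4), Well→u2 (6); capacity 4 + 6 = 10.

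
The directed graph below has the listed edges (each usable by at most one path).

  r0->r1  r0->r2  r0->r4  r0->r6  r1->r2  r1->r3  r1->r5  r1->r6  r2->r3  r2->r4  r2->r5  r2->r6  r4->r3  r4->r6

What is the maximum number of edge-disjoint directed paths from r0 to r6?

4

Assign every edge capacity 1; by Menger, the answer equals the max flow.
Path r0→r6 (+1); total 1.
Path r0→r1→r6 (+1); total 2.
Path r0→r2→r6 (+1); total 3.
Path r0→r4→r6 (+1); total 4.
No residual r0→r6 path; max flow = 4.
Certifying cut of size 4: {r0→r1, r0→r2, r0→r4, r0→r6}.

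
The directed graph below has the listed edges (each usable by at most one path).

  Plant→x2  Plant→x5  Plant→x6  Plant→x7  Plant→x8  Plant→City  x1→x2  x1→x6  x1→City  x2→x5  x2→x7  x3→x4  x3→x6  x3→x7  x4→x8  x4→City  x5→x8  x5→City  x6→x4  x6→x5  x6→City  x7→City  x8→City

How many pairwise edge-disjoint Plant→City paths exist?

Assign every edge capacity 1; by Menger, the answer equals the max flow.
Path Plant→City (+1); total 1.
Path Plant→x5→City (+1); total 2.
Path Plant→x6→City (+1); total 3.
Path Plant→x7→City (+1); total 4.
Path Plant→x8→City (+1); total 5.
No residual Plant→City path; max flow = 5.
Certifying cut of size 5: {Plant→City, Plant→x6, x5→City, x7→City, x8→City}.

5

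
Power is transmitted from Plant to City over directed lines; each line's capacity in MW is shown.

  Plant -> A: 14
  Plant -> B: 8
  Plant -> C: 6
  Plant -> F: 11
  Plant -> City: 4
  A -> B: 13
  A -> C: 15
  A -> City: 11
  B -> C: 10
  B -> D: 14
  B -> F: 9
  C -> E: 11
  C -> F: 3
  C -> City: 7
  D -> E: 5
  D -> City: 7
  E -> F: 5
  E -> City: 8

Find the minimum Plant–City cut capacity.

Augment Plant→City: bottleneck 4, flow now 4.
Augment Plant→A→City: bottleneck 11, flow now 15.
Augment Plant→C→City: bottleneck 6, flow now 21.
Augment Plant→A→C→City: bottleneck 1, flow now 22.
Augment Plant→B→D→City: bottleneck 7, flow now 29.
Augment Plant→A→C→E→City: bottleneck 2, flow now 31.
Augment Plant→B→C→E→City: bottleneck 1, flow now 32.
No augmenting path remains; maximum flow = 32.
By max-flow min-cut, the minimum cut capacity equals the max flow.
In the residual graph, reachable from Plant: {Plant, F}.
Min-cut edges: Plant→A (14), Plant→B (8), Plant→C (6), Plant→City (4); capacity 14 + 8 + 6 + 4 = 32.

32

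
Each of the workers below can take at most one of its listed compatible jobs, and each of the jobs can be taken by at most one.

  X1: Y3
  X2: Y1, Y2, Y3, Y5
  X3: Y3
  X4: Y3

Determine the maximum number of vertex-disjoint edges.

Unit-capacity flow: source→left, listed edges, right→sink; max matching = max flow.
Augmenting path X1→Y3 (+1); matched 1.
Augmenting path X2→Y1 (+1); matched 2.
No augmenting path remains; maximum matching = 2.
König certificate: {X2, Y3} is a vertex cover of size 2 (every listed pair touches it), so no matching can be larger.

2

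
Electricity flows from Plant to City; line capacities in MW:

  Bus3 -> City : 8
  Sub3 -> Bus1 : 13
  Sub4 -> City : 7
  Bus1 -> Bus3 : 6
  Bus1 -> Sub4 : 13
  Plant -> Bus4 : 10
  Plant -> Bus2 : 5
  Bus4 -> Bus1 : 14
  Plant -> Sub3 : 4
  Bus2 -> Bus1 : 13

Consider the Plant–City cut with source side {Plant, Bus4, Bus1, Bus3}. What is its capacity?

Edges leaving {Plant, Bus4, Bus1, Bus3}: Plant→Bus2 (5), Plant→Sub3 (4), Bus1→Sub4 (13), Bus3→City (8).
Cut capacity = 5 + 4 + 13 + 8 = 30.

30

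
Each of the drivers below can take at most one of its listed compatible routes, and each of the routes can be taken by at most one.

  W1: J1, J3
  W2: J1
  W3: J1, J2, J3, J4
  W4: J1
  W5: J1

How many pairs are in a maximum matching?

Unit-capacity flow: source→left, listed edges, right→sink; max matching = max flow.
Augmenting path W1→J1 (+1); matched 1.
Augmenting path W3→J2 (+1); matched 2.
Augmenting path W2→J1→W1→J3 (+1); matched 3.
No augmenting path remains; maximum matching = 3.
König certificate: {W1, W3, J1} is a vertex cover of size 3 (every listed pair touches it), so no matching can be larger.

3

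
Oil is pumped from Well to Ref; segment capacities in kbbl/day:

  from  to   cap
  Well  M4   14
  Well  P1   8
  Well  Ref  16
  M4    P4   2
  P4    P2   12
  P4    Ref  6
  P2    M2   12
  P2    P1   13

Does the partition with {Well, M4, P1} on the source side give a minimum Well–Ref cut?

Given cut capacity: 16 + 2 = 18.
Augment Well→Ref: bottleneck 16, flow now 16.
Augment Well→M4→P4→Ref: bottleneck 2, flow now 18.
No augmenting path remains; maximum flow = 18.
Cut capacity 18 equals the max flow, so it is a minimum cut.

Yes — it is a minimum cut (capacity 18).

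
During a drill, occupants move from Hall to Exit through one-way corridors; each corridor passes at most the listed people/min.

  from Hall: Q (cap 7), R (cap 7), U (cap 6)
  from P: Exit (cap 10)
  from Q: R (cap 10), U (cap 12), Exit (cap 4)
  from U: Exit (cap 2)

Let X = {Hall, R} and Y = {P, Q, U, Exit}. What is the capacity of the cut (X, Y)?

Edges leaving {Hall, R}: Hall→Q (7), Hall→U (6).
Cut capacity = 7 + 6 = 13.

13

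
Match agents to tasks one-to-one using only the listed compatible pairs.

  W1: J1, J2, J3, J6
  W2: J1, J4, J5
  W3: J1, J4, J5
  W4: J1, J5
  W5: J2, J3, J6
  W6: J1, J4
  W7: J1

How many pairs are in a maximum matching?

5

Unit-capacity flow: source→left, listed edges, right→sink; max matching = max flow.
Augmenting path W1→J1 (+1); matched 1.
Augmenting path W2→J4 (+1); matched 2.
Augmenting path W3→J5 (+1); matched 3.
Augmenting path W5→J2 (+1); matched 4.
Augmenting path W4→J1→W1→J3 (+1); matched 5.
No augmenting path remains; maximum matching = 5.
König certificate: {W1, W5, J1, J4, J5} is a vertex cover of size 5 (every listed pair touches it), so no matching can be larger.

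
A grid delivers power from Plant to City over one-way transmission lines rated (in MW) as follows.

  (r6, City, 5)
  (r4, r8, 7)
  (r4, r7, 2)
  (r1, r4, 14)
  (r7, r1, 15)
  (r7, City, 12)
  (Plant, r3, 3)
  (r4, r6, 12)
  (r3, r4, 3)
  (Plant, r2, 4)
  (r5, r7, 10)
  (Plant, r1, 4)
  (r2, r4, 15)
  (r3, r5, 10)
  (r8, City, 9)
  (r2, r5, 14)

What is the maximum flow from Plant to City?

11

Augment Plant→r1→r4→r6→City: bottleneck 4, flow now 4.
Augment Plant→r2→r4→r6→City: bottleneck 1, flow now 5.
Augment Plant→r2→r4→r7→City: bottleneck 2, flow now 7.
Augment Plant→r2→r4→r8→City: bottleneck 1, flow now 8.
Augment Plant→r3→r4→r8→City: bottleneck 3, flow now 11.
No augmenting path remains; maximum flow = 11.
In the residual graph, reachable from Plant: {Plant}.
Min-cut edges: Plant→r1 (4), Plant→r2 (4), Plant→r3 (3); capacity 4 + 4 + 3 = 11.
This cut is saturated, so no flow can exceed 11.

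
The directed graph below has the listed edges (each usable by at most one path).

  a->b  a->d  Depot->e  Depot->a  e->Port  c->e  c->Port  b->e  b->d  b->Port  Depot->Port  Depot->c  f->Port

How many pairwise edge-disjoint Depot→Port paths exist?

4

Assign every edge capacity 1; by Menger, the answer equals the max flow.
Path Depot→Port (+1); total 1.
Path Depot→c→Port (+1); total 2.
Path Depot→e→Port (+1); total 3.
Path Depot→a→b→Port (+1); total 4.
No residual Depot→Port path; max flow = 4.
Certifying cut of size 4: {Depot→Port, Depot→a, Depot→c, Depot→e}.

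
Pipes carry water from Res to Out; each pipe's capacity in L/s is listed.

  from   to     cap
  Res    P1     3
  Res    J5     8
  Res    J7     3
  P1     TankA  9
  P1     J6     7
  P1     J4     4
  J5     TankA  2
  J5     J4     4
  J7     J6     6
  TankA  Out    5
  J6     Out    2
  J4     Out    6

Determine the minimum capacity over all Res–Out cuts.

11

Augment Res→P1→TankA→Out: bottleneck 3, flow now 3.
Augment Res→J5→TankA→Out: bottleneck 2, flow now 5.
Augment Res→J5→J4→Out: bottleneck 4, flow now 9.
Augment Res→J7→J6→Out: bottleneck 2, flow now 11.
No augmenting path remains; maximum flow = 11.
By max-flow min-cut, the minimum cut capacity equals the max flow.
In the residual graph, reachable from Res: {Res, J5, J7, J6}.
Min-cut edges: Res→P1 (3), J5→TankA (2), J5→J4 (4), J6→Out (2); capacity 3 + 2 + 4 + 2 = 11.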